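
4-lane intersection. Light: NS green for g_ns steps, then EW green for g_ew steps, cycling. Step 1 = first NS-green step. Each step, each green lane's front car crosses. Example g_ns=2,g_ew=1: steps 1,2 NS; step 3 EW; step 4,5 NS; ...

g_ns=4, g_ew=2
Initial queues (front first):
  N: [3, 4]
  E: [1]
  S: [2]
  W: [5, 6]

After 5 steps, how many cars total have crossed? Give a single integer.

Step 1 [NS]: N:car3-GO,E:wait,S:car2-GO,W:wait | queues: N=1 E=1 S=0 W=2
Step 2 [NS]: N:car4-GO,E:wait,S:empty,W:wait | queues: N=0 E=1 S=0 W=2
Step 3 [NS]: N:empty,E:wait,S:empty,W:wait | queues: N=0 E=1 S=0 W=2
Step 4 [NS]: N:empty,E:wait,S:empty,W:wait | queues: N=0 E=1 S=0 W=2
Step 5 [EW]: N:wait,E:car1-GO,S:wait,W:car5-GO | queues: N=0 E=0 S=0 W=1
Cars crossed by step 5: 5

Answer: 5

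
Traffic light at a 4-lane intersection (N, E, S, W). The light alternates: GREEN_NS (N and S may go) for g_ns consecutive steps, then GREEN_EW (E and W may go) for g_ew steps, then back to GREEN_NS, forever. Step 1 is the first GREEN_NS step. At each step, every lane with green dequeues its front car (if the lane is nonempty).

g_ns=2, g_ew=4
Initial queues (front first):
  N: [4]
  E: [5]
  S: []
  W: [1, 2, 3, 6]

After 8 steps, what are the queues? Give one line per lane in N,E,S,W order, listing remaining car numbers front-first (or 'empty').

Step 1 [NS]: N:car4-GO,E:wait,S:empty,W:wait | queues: N=0 E=1 S=0 W=4
Step 2 [NS]: N:empty,E:wait,S:empty,W:wait | queues: N=0 E=1 S=0 W=4
Step 3 [EW]: N:wait,E:car5-GO,S:wait,W:car1-GO | queues: N=0 E=0 S=0 W=3
Step 4 [EW]: N:wait,E:empty,S:wait,W:car2-GO | queues: N=0 E=0 S=0 W=2
Step 5 [EW]: N:wait,E:empty,S:wait,W:car3-GO | queues: N=0 E=0 S=0 W=1
Step 6 [EW]: N:wait,E:empty,S:wait,W:car6-GO | queues: N=0 E=0 S=0 W=0

N: empty
E: empty
S: empty
W: empty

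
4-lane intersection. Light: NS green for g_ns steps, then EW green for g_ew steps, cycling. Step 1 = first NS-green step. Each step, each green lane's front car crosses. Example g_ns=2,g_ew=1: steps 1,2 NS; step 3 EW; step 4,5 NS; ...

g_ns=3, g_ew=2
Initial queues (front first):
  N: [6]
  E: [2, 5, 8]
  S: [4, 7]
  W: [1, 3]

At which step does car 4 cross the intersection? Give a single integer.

Step 1 [NS]: N:car6-GO,E:wait,S:car4-GO,W:wait | queues: N=0 E=3 S=1 W=2
Step 2 [NS]: N:empty,E:wait,S:car7-GO,W:wait | queues: N=0 E=3 S=0 W=2
Step 3 [NS]: N:empty,E:wait,S:empty,W:wait | queues: N=0 E=3 S=0 W=2
Step 4 [EW]: N:wait,E:car2-GO,S:wait,W:car1-GO | queues: N=0 E=2 S=0 W=1
Step 5 [EW]: N:wait,E:car5-GO,S:wait,W:car3-GO | queues: N=0 E=1 S=0 W=0
Step 6 [NS]: N:empty,E:wait,S:empty,W:wait | queues: N=0 E=1 S=0 W=0
Step 7 [NS]: N:empty,E:wait,S:empty,W:wait | queues: N=0 E=1 S=0 W=0
Step 8 [NS]: N:empty,E:wait,S:empty,W:wait | queues: N=0 E=1 S=0 W=0
Step 9 [EW]: N:wait,E:car8-GO,S:wait,W:empty | queues: N=0 E=0 S=0 W=0
Car 4 crosses at step 1

1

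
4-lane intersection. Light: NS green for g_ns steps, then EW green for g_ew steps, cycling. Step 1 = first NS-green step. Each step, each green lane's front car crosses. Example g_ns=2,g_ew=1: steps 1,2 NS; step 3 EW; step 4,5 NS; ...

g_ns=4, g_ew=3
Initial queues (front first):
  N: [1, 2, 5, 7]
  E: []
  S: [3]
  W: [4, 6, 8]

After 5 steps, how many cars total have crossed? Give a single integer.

Step 1 [NS]: N:car1-GO,E:wait,S:car3-GO,W:wait | queues: N=3 E=0 S=0 W=3
Step 2 [NS]: N:car2-GO,E:wait,S:empty,W:wait | queues: N=2 E=0 S=0 W=3
Step 3 [NS]: N:car5-GO,E:wait,S:empty,W:wait | queues: N=1 E=0 S=0 W=3
Step 4 [NS]: N:car7-GO,E:wait,S:empty,W:wait | queues: N=0 E=0 S=0 W=3
Step 5 [EW]: N:wait,E:empty,S:wait,W:car4-GO | queues: N=0 E=0 S=0 W=2
Cars crossed by step 5: 6

Answer: 6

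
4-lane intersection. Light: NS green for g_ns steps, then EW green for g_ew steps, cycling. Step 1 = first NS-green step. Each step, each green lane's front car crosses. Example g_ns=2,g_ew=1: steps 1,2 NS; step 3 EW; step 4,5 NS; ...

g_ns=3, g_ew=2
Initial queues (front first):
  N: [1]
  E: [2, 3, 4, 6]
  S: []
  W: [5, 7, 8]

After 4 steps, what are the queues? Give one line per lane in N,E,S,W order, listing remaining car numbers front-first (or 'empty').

Step 1 [NS]: N:car1-GO,E:wait,S:empty,W:wait | queues: N=0 E=4 S=0 W=3
Step 2 [NS]: N:empty,E:wait,S:empty,W:wait | queues: N=0 E=4 S=0 W=3
Step 3 [NS]: N:empty,E:wait,S:empty,W:wait | queues: N=0 E=4 S=0 W=3
Step 4 [EW]: N:wait,E:car2-GO,S:wait,W:car5-GO | queues: N=0 E=3 S=0 W=2

N: empty
E: 3 4 6
S: empty
W: 7 8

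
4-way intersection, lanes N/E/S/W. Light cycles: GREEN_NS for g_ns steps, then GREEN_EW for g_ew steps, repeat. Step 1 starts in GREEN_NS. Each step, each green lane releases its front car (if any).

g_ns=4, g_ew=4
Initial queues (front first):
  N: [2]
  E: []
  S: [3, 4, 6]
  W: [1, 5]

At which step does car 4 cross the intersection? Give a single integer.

Step 1 [NS]: N:car2-GO,E:wait,S:car3-GO,W:wait | queues: N=0 E=0 S=2 W=2
Step 2 [NS]: N:empty,E:wait,S:car4-GO,W:wait | queues: N=0 E=0 S=1 W=2
Step 3 [NS]: N:empty,E:wait,S:car6-GO,W:wait | queues: N=0 E=0 S=0 W=2
Step 4 [NS]: N:empty,E:wait,S:empty,W:wait | queues: N=0 E=0 S=0 W=2
Step 5 [EW]: N:wait,E:empty,S:wait,W:car1-GO | queues: N=0 E=0 S=0 W=1
Step 6 [EW]: N:wait,E:empty,S:wait,W:car5-GO | queues: N=0 E=0 S=0 W=0
Car 4 crosses at step 2

2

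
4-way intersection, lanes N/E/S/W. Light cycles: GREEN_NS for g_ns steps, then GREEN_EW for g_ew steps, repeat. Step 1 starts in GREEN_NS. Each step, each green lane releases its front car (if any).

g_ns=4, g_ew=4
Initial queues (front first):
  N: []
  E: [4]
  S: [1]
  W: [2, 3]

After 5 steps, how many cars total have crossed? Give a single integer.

Step 1 [NS]: N:empty,E:wait,S:car1-GO,W:wait | queues: N=0 E=1 S=0 W=2
Step 2 [NS]: N:empty,E:wait,S:empty,W:wait | queues: N=0 E=1 S=0 W=2
Step 3 [NS]: N:empty,E:wait,S:empty,W:wait | queues: N=0 E=1 S=0 W=2
Step 4 [NS]: N:empty,E:wait,S:empty,W:wait | queues: N=0 E=1 S=0 W=2
Step 5 [EW]: N:wait,E:car4-GO,S:wait,W:car2-GO | queues: N=0 E=0 S=0 W=1
Cars crossed by step 5: 3

Answer: 3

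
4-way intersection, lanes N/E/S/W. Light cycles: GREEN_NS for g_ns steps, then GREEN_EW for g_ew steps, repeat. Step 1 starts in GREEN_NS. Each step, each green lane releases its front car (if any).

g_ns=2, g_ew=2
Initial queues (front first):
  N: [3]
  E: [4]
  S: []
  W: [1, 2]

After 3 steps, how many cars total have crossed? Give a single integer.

Answer: 3

Derivation:
Step 1 [NS]: N:car3-GO,E:wait,S:empty,W:wait | queues: N=0 E=1 S=0 W=2
Step 2 [NS]: N:empty,E:wait,S:empty,W:wait | queues: N=0 E=1 S=0 W=2
Step 3 [EW]: N:wait,E:car4-GO,S:wait,W:car1-GO | queues: N=0 E=0 S=0 W=1
Cars crossed by step 3: 3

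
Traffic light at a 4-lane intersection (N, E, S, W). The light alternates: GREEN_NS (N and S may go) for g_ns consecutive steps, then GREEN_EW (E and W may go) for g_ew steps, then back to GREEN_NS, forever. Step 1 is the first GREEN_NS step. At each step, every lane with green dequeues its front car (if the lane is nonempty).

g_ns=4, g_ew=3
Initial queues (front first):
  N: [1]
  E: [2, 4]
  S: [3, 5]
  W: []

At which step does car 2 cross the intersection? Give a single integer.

Step 1 [NS]: N:car1-GO,E:wait,S:car3-GO,W:wait | queues: N=0 E=2 S=1 W=0
Step 2 [NS]: N:empty,E:wait,S:car5-GO,W:wait | queues: N=0 E=2 S=0 W=0
Step 3 [NS]: N:empty,E:wait,S:empty,W:wait | queues: N=0 E=2 S=0 W=0
Step 4 [NS]: N:empty,E:wait,S:empty,W:wait | queues: N=0 E=2 S=0 W=0
Step 5 [EW]: N:wait,E:car2-GO,S:wait,W:empty | queues: N=0 E=1 S=0 W=0
Step 6 [EW]: N:wait,E:car4-GO,S:wait,W:empty | queues: N=0 E=0 S=0 W=0
Car 2 crosses at step 5

5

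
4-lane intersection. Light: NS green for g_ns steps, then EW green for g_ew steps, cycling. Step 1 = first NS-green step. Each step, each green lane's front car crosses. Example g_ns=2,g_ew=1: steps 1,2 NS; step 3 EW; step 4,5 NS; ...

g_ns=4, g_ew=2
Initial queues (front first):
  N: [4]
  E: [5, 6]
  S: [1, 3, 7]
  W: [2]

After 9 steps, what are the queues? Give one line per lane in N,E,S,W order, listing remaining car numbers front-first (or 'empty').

Step 1 [NS]: N:car4-GO,E:wait,S:car1-GO,W:wait | queues: N=0 E=2 S=2 W=1
Step 2 [NS]: N:empty,E:wait,S:car3-GO,W:wait | queues: N=0 E=2 S=1 W=1
Step 3 [NS]: N:empty,E:wait,S:car7-GO,W:wait | queues: N=0 E=2 S=0 W=1
Step 4 [NS]: N:empty,E:wait,S:empty,W:wait | queues: N=0 E=2 S=0 W=1
Step 5 [EW]: N:wait,E:car5-GO,S:wait,W:car2-GO | queues: N=0 E=1 S=0 W=0
Step 6 [EW]: N:wait,E:car6-GO,S:wait,W:empty | queues: N=0 E=0 S=0 W=0

N: empty
E: empty
S: empty
W: empty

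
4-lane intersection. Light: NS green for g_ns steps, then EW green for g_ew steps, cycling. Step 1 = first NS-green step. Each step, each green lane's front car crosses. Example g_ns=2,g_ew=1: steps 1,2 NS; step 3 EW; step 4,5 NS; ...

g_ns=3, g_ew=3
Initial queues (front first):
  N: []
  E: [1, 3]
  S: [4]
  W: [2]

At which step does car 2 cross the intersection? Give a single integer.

Step 1 [NS]: N:empty,E:wait,S:car4-GO,W:wait | queues: N=0 E=2 S=0 W=1
Step 2 [NS]: N:empty,E:wait,S:empty,W:wait | queues: N=0 E=2 S=0 W=1
Step 3 [NS]: N:empty,E:wait,S:empty,W:wait | queues: N=0 E=2 S=0 W=1
Step 4 [EW]: N:wait,E:car1-GO,S:wait,W:car2-GO | queues: N=0 E=1 S=0 W=0
Step 5 [EW]: N:wait,E:car3-GO,S:wait,W:empty | queues: N=0 E=0 S=0 W=0
Car 2 crosses at step 4

4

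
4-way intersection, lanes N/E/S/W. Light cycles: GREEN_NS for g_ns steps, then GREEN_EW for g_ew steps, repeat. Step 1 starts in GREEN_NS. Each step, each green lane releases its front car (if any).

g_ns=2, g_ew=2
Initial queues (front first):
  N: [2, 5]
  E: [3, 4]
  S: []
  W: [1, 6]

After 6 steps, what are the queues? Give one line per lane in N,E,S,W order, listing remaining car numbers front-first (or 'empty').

Step 1 [NS]: N:car2-GO,E:wait,S:empty,W:wait | queues: N=1 E=2 S=0 W=2
Step 2 [NS]: N:car5-GO,E:wait,S:empty,W:wait | queues: N=0 E=2 S=0 W=2
Step 3 [EW]: N:wait,E:car3-GO,S:wait,W:car1-GO | queues: N=0 E=1 S=0 W=1
Step 4 [EW]: N:wait,E:car4-GO,S:wait,W:car6-GO | queues: N=0 E=0 S=0 W=0

N: empty
E: empty
S: empty
W: empty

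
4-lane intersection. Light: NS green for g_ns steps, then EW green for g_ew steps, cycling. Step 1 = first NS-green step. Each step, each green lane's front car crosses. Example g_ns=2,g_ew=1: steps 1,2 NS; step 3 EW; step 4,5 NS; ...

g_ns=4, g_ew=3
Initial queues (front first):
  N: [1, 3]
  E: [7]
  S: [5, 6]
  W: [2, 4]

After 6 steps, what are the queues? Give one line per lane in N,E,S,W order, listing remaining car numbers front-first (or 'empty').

Step 1 [NS]: N:car1-GO,E:wait,S:car5-GO,W:wait | queues: N=1 E=1 S=1 W=2
Step 2 [NS]: N:car3-GO,E:wait,S:car6-GO,W:wait | queues: N=0 E=1 S=0 W=2
Step 3 [NS]: N:empty,E:wait,S:empty,W:wait | queues: N=0 E=1 S=0 W=2
Step 4 [NS]: N:empty,E:wait,S:empty,W:wait | queues: N=0 E=1 S=0 W=2
Step 5 [EW]: N:wait,E:car7-GO,S:wait,W:car2-GO | queues: N=0 E=0 S=0 W=1
Step 6 [EW]: N:wait,E:empty,S:wait,W:car4-GO | queues: N=0 E=0 S=0 W=0

N: empty
E: empty
S: empty
W: empty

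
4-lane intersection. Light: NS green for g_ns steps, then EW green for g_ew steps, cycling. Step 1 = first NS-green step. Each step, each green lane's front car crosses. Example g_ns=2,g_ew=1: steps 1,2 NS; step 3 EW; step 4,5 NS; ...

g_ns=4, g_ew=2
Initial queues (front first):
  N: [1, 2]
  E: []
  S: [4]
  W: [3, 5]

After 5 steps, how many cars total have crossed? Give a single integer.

Step 1 [NS]: N:car1-GO,E:wait,S:car4-GO,W:wait | queues: N=1 E=0 S=0 W=2
Step 2 [NS]: N:car2-GO,E:wait,S:empty,W:wait | queues: N=0 E=0 S=0 W=2
Step 3 [NS]: N:empty,E:wait,S:empty,W:wait | queues: N=0 E=0 S=0 W=2
Step 4 [NS]: N:empty,E:wait,S:empty,W:wait | queues: N=0 E=0 S=0 W=2
Step 5 [EW]: N:wait,E:empty,S:wait,W:car3-GO | queues: N=0 E=0 S=0 W=1
Cars crossed by step 5: 4

Answer: 4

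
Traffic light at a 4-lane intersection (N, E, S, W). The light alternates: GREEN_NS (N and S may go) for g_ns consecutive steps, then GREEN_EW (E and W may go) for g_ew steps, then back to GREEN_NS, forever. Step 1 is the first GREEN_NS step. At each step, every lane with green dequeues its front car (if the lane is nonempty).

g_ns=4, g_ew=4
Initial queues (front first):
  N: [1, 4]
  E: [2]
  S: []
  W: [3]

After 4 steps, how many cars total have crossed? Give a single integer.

Step 1 [NS]: N:car1-GO,E:wait,S:empty,W:wait | queues: N=1 E=1 S=0 W=1
Step 2 [NS]: N:car4-GO,E:wait,S:empty,W:wait | queues: N=0 E=1 S=0 W=1
Step 3 [NS]: N:empty,E:wait,S:empty,W:wait | queues: N=0 E=1 S=0 W=1
Step 4 [NS]: N:empty,E:wait,S:empty,W:wait | queues: N=0 E=1 S=0 W=1
Cars crossed by step 4: 2

Answer: 2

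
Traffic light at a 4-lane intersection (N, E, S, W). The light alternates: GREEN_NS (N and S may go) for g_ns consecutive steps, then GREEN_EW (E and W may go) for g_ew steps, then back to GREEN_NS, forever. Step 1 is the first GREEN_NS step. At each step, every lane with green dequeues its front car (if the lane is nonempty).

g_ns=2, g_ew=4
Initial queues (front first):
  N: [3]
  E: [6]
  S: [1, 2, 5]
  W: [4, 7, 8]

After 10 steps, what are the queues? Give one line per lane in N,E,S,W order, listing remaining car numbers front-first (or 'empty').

Step 1 [NS]: N:car3-GO,E:wait,S:car1-GO,W:wait | queues: N=0 E=1 S=2 W=3
Step 2 [NS]: N:empty,E:wait,S:car2-GO,W:wait | queues: N=0 E=1 S=1 W=3
Step 3 [EW]: N:wait,E:car6-GO,S:wait,W:car4-GO | queues: N=0 E=0 S=1 W=2
Step 4 [EW]: N:wait,E:empty,S:wait,W:car7-GO | queues: N=0 E=0 S=1 W=1
Step 5 [EW]: N:wait,E:empty,S:wait,W:car8-GO | queues: N=0 E=0 S=1 W=0
Step 6 [EW]: N:wait,E:empty,S:wait,W:empty | queues: N=0 E=0 S=1 W=0
Step 7 [NS]: N:empty,E:wait,S:car5-GO,W:wait | queues: N=0 E=0 S=0 W=0

N: empty
E: empty
S: empty
W: empty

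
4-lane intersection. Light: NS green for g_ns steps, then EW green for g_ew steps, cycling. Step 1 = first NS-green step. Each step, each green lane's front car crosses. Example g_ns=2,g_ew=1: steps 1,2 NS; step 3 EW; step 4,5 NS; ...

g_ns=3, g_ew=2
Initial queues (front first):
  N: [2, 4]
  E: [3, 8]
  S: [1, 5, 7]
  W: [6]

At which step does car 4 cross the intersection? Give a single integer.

Step 1 [NS]: N:car2-GO,E:wait,S:car1-GO,W:wait | queues: N=1 E=2 S=2 W=1
Step 2 [NS]: N:car4-GO,E:wait,S:car5-GO,W:wait | queues: N=0 E=2 S=1 W=1
Step 3 [NS]: N:empty,E:wait,S:car7-GO,W:wait | queues: N=0 E=2 S=0 W=1
Step 4 [EW]: N:wait,E:car3-GO,S:wait,W:car6-GO | queues: N=0 E=1 S=0 W=0
Step 5 [EW]: N:wait,E:car8-GO,S:wait,W:empty | queues: N=0 E=0 S=0 W=0
Car 4 crosses at step 2

2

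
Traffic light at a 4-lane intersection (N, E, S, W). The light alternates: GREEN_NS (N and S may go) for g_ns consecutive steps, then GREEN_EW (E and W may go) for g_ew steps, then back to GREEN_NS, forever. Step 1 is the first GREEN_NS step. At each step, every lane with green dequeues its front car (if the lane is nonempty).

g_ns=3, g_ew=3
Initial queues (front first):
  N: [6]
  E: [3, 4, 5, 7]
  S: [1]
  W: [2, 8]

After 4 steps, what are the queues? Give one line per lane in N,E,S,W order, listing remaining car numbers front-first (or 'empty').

Step 1 [NS]: N:car6-GO,E:wait,S:car1-GO,W:wait | queues: N=0 E=4 S=0 W=2
Step 2 [NS]: N:empty,E:wait,S:empty,W:wait | queues: N=0 E=4 S=0 W=2
Step 3 [NS]: N:empty,E:wait,S:empty,W:wait | queues: N=0 E=4 S=0 W=2
Step 4 [EW]: N:wait,E:car3-GO,S:wait,W:car2-GO | queues: N=0 E=3 S=0 W=1

N: empty
E: 4 5 7
S: empty
W: 8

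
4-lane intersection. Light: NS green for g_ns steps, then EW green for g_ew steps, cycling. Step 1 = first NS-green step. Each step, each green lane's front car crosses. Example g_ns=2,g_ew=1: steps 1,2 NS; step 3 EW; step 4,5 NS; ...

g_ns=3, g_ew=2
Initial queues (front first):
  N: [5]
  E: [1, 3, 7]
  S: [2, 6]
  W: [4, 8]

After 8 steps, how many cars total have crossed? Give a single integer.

Answer: 7

Derivation:
Step 1 [NS]: N:car5-GO,E:wait,S:car2-GO,W:wait | queues: N=0 E=3 S=1 W=2
Step 2 [NS]: N:empty,E:wait,S:car6-GO,W:wait | queues: N=0 E=3 S=0 W=2
Step 3 [NS]: N:empty,E:wait,S:empty,W:wait | queues: N=0 E=3 S=0 W=2
Step 4 [EW]: N:wait,E:car1-GO,S:wait,W:car4-GO | queues: N=0 E=2 S=0 W=1
Step 5 [EW]: N:wait,E:car3-GO,S:wait,W:car8-GO | queues: N=0 E=1 S=0 W=0
Step 6 [NS]: N:empty,E:wait,S:empty,W:wait | queues: N=0 E=1 S=0 W=0
Step 7 [NS]: N:empty,E:wait,S:empty,W:wait | queues: N=0 E=1 S=0 W=0
Step 8 [NS]: N:empty,E:wait,S:empty,W:wait | queues: N=0 E=1 S=0 W=0
Cars crossed by step 8: 7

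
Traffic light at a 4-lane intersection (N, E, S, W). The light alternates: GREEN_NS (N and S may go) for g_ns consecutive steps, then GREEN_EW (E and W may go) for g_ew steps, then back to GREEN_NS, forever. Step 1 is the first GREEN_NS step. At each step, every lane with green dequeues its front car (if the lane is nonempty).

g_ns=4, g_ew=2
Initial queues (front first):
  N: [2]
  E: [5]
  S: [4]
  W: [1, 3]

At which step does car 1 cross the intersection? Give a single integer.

Step 1 [NS]: N:car2-GO,E:wait,S:car4-GO,W:wait | queues: N=0 E=1 S=0 W=2
Step 2 [NS]: N:empty,E:wait,S:empty,W:wait | queues: N=0 E=1 S=0 W=2
Step 3 [NS]: N:empty,E:wait,S:empty,W:wait | queues: N=0 E=1 S=0 W=2
Step 4 [NS]: N:empty,E:wait,S:empty,W:wait | queues: N=0 E=1 S=0 W=2
Step 5 [EW]: N:wait,E:car5-GO,S:wait,W:car1-GO | queues: N=0 E=0 S=0 W=1
Step 6 [EW]: N:wait,E:empty,S:wait,W:car3-GO | queues: N=0 E=0 S=0 W=0
Car 1 crosses at step 5

5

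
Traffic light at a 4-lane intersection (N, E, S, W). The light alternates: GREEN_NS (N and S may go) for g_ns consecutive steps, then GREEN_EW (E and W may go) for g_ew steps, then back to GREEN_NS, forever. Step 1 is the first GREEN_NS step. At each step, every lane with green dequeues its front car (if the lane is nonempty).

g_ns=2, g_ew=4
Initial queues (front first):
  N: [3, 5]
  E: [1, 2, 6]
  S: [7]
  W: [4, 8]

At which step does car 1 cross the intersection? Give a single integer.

Step 1 [NS]: N:car3-GO,E:wait,S:car7-GO,W:wait | queues: N=1 E=3 S=0 W=2
Step 2 [NS]: N:car5-GO,E:wait,S:empty,W:wait | queues: N=0 E=3 S=0 W=2
Step 3 [EW]: N:wait,E:car1-GO,S:wait,W:car4-GO | queues: N=0 E=2 S=0 W=1
Step 4 [EW]: N:wait,E:car2-GO,S:wait,W:car8-GO | queues: N=0 E=1 S=0 W=0
Step 5 [EW]: N:wait,E:car6-GO,S:wait,W:empty | queues: N=0 E=0 S=0 W=0
Car 1 crosses at step 3

3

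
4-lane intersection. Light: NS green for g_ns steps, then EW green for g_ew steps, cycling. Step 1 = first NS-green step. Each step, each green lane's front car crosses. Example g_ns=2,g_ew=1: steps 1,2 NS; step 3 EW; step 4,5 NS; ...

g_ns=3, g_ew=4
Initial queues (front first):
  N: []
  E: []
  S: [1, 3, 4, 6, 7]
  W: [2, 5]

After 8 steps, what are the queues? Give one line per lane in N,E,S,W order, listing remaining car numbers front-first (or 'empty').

Step 1 [NS]: N:empty,E:wait,S:car1-GO,W:wait | queues: N=0 E=0 S=4 W=2
Step 2 [NS]: N:empty,E:wait,S:car3-GO,W:wait | queues: N=0 E=0 S=3 W=2
Step 3 [NS]: N:empty,E:wait,S:car4-GO,W:wait | queues: N=0 E=0 S=2 W=2
Step 4 [EW]: N:wait,E:empty,S:wait,W:car2-GO | queues: N=0 E=0 S=2 W=1
Step 5 [EW]: N:wait,E:empty,S:wait,W:car5-GO | queues: N=0 E=0 S=2 W=0
Step 6 [EW]: N:wait,E:empty,S:wait,W:empty | queues: N=0 E=0 S=2 W=0
Step 7 [EW]: N:wait,E:empty,S:wait,W:empty | queues: N=0 E=0 S=2 W=0
Step 8 [NS]: N:empty,E:wait,S:car6-GO,W:wait | queues: N=0 E=0 S=1 W=0

N: empty
E: empty
S: 7
W: empty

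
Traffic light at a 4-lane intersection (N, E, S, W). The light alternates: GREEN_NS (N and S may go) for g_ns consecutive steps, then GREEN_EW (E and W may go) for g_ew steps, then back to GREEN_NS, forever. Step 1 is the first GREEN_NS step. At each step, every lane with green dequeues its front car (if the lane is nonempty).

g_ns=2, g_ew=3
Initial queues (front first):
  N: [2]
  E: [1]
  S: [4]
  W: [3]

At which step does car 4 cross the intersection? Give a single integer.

Step 1 [NS]: N:car2-GO,E:wait,S:car4-GO,W:wait | queues: N=0 E=1 S=0 W=1
Step 2 [NS]: N:empty,E:wait,S:empty,W:wait | queues: N=0 E=1 S=0 W=1
Step 3 [EW]: N:wait,E:car1-GO,S:wait,W:car3-GO | queues: N=0 E=0 S=0 W=0
Car 4 crosses at step 1

1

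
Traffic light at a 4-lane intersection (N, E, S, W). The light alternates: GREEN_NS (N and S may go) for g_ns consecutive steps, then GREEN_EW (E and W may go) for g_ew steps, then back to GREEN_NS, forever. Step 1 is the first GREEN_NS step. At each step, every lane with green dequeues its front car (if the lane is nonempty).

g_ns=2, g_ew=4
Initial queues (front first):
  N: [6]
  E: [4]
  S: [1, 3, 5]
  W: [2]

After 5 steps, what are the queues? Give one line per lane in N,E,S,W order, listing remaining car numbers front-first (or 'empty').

Step 1 [NS]: N:car6-GO,E:wait,S:car1-GO,W:wait | queues: N=0 E=1 S=2 W=1
Step 2 [NS]: N:empty,E:wait,S:car3-GO,W:wait | queues: N=0 E=1 S=1 W=1
Step 3 [EW]: N:wait,E:car4-GO,S:wait,W:car2-GO | queues: N=0 E=0 S=1 W=0
Step 4 [EW]: N:wait,E:empty,S:wait,W:empty | queues: N=0 E=0 S=1 W=0
Step 5 [EW]: N:wait,E:empty,S:wait,W:empty | queues: N=0 E=0 S=1 W=0

N: empty
E: empty
S: 5
W: empty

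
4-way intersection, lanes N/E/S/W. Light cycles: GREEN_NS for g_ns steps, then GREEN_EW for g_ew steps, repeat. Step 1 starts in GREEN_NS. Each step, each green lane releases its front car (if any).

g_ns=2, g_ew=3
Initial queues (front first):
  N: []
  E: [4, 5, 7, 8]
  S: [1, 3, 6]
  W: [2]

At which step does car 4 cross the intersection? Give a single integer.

Step 1 [NS]: N:empty,E:wait,S:car1-GO,W:wait | queues: N=0 E=4 S=2 W=1
Step 2 [NS]: N:empty,E:wait,S:car3-GO,W:wait | queues: N=0 E=4 S=1 W=1
Step 3 [EW]: N:wait,E:car4-GO,S:wait,W:car2-GO | queues: N=0 E=3 S=1 W=0
Step 4 [EW]: N:wait,E:car5-GO,S:wait,W:empty | queues: N=0 E=2 S=1 W=0
Step 5 [EW]: N:wait,E:car7-GO,S:wait,W:empty | queues: N=0 E=1 S=1 W=0
Step 6 [NS]: N:empty,E:wait,S:car6-GO,W:wait | queues: N=0 E=1 S=0 W=0
Step 7 [NS]: N:empty,E:wait,S:empty,W:wait | queues: N=0 E=1 S=0 W=0
Step 8 [EW]: N:wait,E:car8-GO,S:wait,W:empty | queues: N=0 E=0 S=0 W=0
Car 4 crosses at step 3

3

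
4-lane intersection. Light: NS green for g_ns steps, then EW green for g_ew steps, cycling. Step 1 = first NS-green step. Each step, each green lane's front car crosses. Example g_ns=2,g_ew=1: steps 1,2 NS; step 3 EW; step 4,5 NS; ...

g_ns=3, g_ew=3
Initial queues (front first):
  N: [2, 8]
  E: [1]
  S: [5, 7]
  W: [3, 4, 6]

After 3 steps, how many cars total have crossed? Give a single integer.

Answer: 4

Derivation:
Step 1 [NS]: N:car2-GO,E:wait,S:car5-GO,W:wait | queues: N=1 E=1 S=1 W=3
Step 2 [NS]: N:car8-GO,E:wait,S:car7-GO,W:wait | queues: N=0 E=1 S=0 W=3
Step 3 [NS]: N:empty,E:wait,S:empty,W:wait | queues: N=0 E=1 S=0 W=3
Cars crossed by step 3: 4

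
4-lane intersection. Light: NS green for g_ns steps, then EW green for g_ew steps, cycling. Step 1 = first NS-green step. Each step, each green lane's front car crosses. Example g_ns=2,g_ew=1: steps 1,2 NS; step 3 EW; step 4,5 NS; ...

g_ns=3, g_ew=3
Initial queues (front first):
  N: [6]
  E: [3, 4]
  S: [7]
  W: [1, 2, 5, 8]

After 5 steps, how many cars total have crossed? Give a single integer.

Step 1 [NS]: N:car6-GO,E:wait,S:car7-GO,W:wait | queues: N=0 E=2 S=0 W=4
Step 2 [NS]: N:empty,E:wait,S:empty,W:wait | queues: N=0 E=2 S=0 W=4
Step 3 [NS]: N:empty,E:wait,S:empty,W:wait | queues: N=0 E=2 S=0 W=4
Step 4 [EW]: N:wait,E:car3-GO,S:wait,W:car1-GO | queues: N=0 E=1 S=0 W=3
Step 5 [EW]: N:wait,E:car4-GO,S:wait,W:car2-GO | queues: N=0 E=0 S=0 W=2
Cars crossed by step 5: 6

Answer: 6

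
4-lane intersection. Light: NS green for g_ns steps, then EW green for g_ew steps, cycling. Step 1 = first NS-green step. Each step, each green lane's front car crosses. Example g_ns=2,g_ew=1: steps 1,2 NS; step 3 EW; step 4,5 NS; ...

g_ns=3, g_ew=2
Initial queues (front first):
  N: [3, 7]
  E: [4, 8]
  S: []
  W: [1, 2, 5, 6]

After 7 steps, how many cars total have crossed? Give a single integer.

Step 1 [NS]: N:car3-GO,E:wait,S:empty,W:wait | queues: N=1 E=2 S=0 W=4
Step 2 [NS]: N:car7-GO,E:wait,S:empty,W:wait | queues: N=0 E=2 S=0 W=4
Step 3 [NS]: N:empty,E:wait,S:empty,W:wait | queues: N=0 E=2 S=0 W=4
Step 4 [EW]: N:wait,E:car4-GO,S:wait,W:car1-GO | queues: N=0 E=1 S=0 W=3
Step 5 [EW]: N:wait,E:car8-GO,S:wait,W:car2-GO | queues: N=0 E=0 S=0 W=2
Step 6 [NS]: N:empty,E:wait,S:empty,W:wait | queues: N=0 E=0 S=0 W=2
Step 7 [NS]: N:empty,E:wait,S:empty,W:wait | queues: N=0 E=0 S=0 W=2
Cars crossed by step 7: 6

Answer: 6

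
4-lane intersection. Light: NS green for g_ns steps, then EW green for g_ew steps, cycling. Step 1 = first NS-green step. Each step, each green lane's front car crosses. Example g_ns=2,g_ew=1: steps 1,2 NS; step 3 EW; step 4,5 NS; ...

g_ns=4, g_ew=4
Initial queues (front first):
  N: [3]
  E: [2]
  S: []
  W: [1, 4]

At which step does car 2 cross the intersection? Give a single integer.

Step 1 [NS]: N:car3-GO,E:wait,S:empty,W:wait | queues: N=0 E=1 S=0 W=2
Step 2 [NS]: N:empty,E:wait,S:empty,W:wait | queues: N=0 E=1 S=0 W=2
Step 3 [NS]: N:empty,E:wait,S:empty,W:wait | queues: N=0 E=1 S=0 W=2
Step 4 [NS]: N:empty,E:wait,S:empty,W:wait | queues: N=0 E=1 S=0 W=2
Step 5 [EW]: N:wait,E:car2-GO,S:wait,W:car1-GO | queues: N=0 E=0 S=0 W=1
Step 6 [EW]: N:wait,E:empty,S:wait,W:car4-GO | queues: N=0 E=0 S=0 W=0
Car 2 crosses at step 5

5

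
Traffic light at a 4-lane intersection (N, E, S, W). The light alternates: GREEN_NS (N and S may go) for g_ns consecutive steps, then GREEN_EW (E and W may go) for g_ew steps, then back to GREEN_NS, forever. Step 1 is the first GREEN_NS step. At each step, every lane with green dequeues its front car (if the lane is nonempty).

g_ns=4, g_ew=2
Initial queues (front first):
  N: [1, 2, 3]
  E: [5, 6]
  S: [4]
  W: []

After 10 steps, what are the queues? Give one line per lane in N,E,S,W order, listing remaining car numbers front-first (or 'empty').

Step 1 [NS]: N:car1-GO,E:wait,S:car4-GO,W:wait | queues: N=2 E=2 S=0 W=0
Step 2 [NS]: N:car2-GO,E:wait,S:empty,W:wait | queues: N=1 E=2 S=0 W=0
Step 3 [NS]: N:car3-GO,E:wait,S:empty,W:wait | queues: N=0 E=2 S=0 W=0
Step 4 [NS]: N:empty,E:wait,S:empty,W:wait | queues: N=0 E=2 S=0 W=0
Step 5 [EW]: N:wait,E:car5-GO,S:wait,W:empty | queues: N=0 E=1 S=0 W=0
Step 6 [EW]: N:wait,E:car6-GO,S:wait,W:empty | queues: N=0 E=0 S=0 W=0

N: empty
E: empty
S: empty
W: empty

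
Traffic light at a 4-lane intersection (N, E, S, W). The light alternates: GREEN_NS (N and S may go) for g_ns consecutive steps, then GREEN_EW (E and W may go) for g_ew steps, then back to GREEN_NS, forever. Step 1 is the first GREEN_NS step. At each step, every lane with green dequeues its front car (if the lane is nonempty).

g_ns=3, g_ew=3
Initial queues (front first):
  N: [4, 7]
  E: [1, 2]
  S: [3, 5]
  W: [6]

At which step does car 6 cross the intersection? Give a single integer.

Step 1 [NS]: N:car4-GO,E:wait,S:car3-GO,W:wait | queues: N=1 E=2 S=1 W=1
Step 2 [NS]: N:car7-GO,E:wait,S:car5-GO,W:wait | queues: N=0 E=2 S=0 W=1
Step 3 [NS]: N:empty,E:wait,S:empty,W:wait | queues: N=0 E=2 S=0 W=1
Step 4 [EW]: N:wait,E:car1-GO,S:wait,W:car6-GO | queues: N=0 E=1 S=0 W=0
Step 5 [EW]: N:wait,E:car2-GO,S:wait,W:empty | queues: N=0 E=0 S=0 W=0
Car 6 crosses at step 4

4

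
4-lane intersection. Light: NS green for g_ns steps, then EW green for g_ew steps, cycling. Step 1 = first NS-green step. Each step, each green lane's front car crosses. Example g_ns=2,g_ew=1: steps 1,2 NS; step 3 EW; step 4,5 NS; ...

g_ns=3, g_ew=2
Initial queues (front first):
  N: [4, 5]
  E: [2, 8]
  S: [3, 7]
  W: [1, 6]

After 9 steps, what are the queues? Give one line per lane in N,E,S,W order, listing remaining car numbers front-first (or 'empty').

Step 1 [NS]: N:car4-GO,E:wait,S:car3-GO,W:wait | queues: N=1 E=2 S=1 W=2
Step 2 [NS]: N:car5-GO,E:wait,S:car7-GO,W:wait | queues: N=0 E=2 S=0 W=2
Step 3 [NS]: N:empty,E:wait,S:empty,W:wait | queues: N=0 E=2 S=0 W=2
Step 4 [EW]: N:wait,E:car2-GO,S:wait,W:car1-GO | queues: N=0 E=1 S=0 W=1
Step 5 [EW]: N:wait,E:car8-GO,S:wait,W:car6-GO | queues: N=0 E=0 S=0 W=0

N: empty
E: empty
S: empty
W: empty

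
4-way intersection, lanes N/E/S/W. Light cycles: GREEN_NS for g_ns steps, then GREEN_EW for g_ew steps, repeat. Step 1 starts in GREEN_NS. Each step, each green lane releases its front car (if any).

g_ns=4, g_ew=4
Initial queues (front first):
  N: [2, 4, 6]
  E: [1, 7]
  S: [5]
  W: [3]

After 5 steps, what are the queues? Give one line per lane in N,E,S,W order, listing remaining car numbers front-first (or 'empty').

Step 1 [NS]: N:car2-GO,E:wait,S:car5-GO,W:wait | queues: N=2 E=2 S=0 W=1
Step 2 [NS]: N:car4-GO,E:wait,S:empty,W:wait | queues: N=1 E=2 S=0 W=1
Step 3 [NS]: N:car6-GO,E:wait,S:empty,W:wait | queues: N=0 E=2 S=0 W=1
Step 4 [NS]: N:empty,E:wait,S:empty,W:wait | queues: N=0 E=2 S=0 W=1
Step 5 [EW]: N:wait,E:car1-GO,S:wait,W:car3-GO | queues: N=0 E=1 S=0 W=0

N: empty
E: 7
S: empty
W: empty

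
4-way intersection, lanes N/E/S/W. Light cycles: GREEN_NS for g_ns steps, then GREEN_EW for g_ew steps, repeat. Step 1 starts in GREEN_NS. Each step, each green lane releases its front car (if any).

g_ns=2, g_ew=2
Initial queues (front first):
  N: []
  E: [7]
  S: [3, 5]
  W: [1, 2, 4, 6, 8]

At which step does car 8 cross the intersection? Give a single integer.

Step 1 [NS]: N:empty,E:wait,S:car3-GO,W:wait | queues: N=0 E=1 S=1 W=5
Step 2 [NS]: N:empty,E:wait,S:car5-GO,W:wait | queues: N=0 E=1 S=0 W=5
Step 3 [EW]: N:wait,E:car7-GO,S:wait,W:car1-GO | queues: N=0 E=0 S=0 W=4
Step 4 [EW]: N:wait,E:empty,S:wait,W:car2-GO | queues: N=0 E=0 S=0 W=3
Step 5 [NS]: N:empty,E:wait,S:empty,W:wait | queues: N=0 E=0 S=0 W=3
Step 6 [NS]: N:empty,E:wait,S:empty,W:wait | queues: N=0 E=0 S=0 W=3
Step 7 [EW]: N:wait,E:empty,S:wait,W:car4-GO | queues: N=0 E=0 S=0 W=2
Step 8 [EW]: N:wait,E:empty,S:wait,W:car6-GO | queues: N=0 E=0 S=0 W=1
Step 9 [NS]: N:empty,E:wait,S:empty,W:wait | queues: N=0 E=0 S=0 W=1
Step 10 [NS]: N:empty,E:wait,S:empty,W:wait | queues: N=0 E=0 S=0 W=1
Step 11 [EW]: N:wait,E:empty,S:wait,W:car8-GO | queues: N=0 E=0 S=0 W=0
Car 8 crosses at step 11

11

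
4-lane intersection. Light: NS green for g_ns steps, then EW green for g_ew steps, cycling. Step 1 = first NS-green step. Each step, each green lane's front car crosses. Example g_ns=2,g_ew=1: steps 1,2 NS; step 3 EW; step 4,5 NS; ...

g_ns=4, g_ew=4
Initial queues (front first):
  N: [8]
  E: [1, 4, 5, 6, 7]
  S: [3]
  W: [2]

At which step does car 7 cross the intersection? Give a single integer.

Step 1 [NS]: N:car8-GO,E:wait,S:car3-GO,W:wait | queues: N=0 E=5 S=0 W=1
Step 2 [NS]: N:empty,E:wait,S:empty,W:wait | queues: N=0 E=5 S=0 W=1
Step 3 [NS]: N:empty,E:wait,S:empty,W:wait | queues: N=0 E=5 S=0 W=1
Step 4 [NS]: N:empty,E:wait,S:empty,W:wait | queues: N=0 E=5 S=0 W=1
Step 5 [EW]: N:wait,E:car1-GO,S:wait,W:car2-GO | queues: N=0 E=4 S=0 W=0
Step 6 [EW]: N:wait,E:car4-GO,S:wait,W:empty | queues: N=0 E=3 S=0 W=0
Step 7 [EW]: N:wait,E:car5-GO,S:wait,W:empty | queues: N=0 E=2 S=0 W=0
Step 8 [EW]: N:wait,E:car6-GO,S:wait,W:empty | queues: N=0 E=1 S=0 W=0
Step 9 [NS]: N:empty,E:wait,S:empty,W:wait | queues: N=0 E=1 S=0 W=0
Step 10 [NS]: N:empty,E:wait,S:empty,W:wait | queues: N=0 E=1 S=0 W=0
Step 11 [NS]: N:empty,E:wait,S:empty,W:wait | queues: N=0 E=1 S=0 W=0
Step 12 [NS]: N:empty,E:wait,S:empty,W:wait | queues: N=0 E=1 S=0 W=0
Step 13 [EW]: N:wait,E:car7-GO,S:wait,W:empty | queues: N=0 E=0 S=0 W=0
Car 7 crosses at step 13

13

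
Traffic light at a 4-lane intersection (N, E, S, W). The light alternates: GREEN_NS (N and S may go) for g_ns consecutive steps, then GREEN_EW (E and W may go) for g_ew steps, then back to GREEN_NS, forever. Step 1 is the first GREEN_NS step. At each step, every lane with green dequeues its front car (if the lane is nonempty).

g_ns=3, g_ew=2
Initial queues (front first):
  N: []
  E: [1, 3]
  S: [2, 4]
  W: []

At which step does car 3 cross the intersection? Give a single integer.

Step 1 [NS]: N:empty,E:wait,S:car2-GO,W:wait | queues: N=0 E=2 S=1 W=0
Step 2 [NS]: N:empty,E:wait,S:car4-GO,W:wait | queues: N=0 E=2 S=0 W=0
Step 3 [NS]: N:empty,E:wait,S:empty,W:wait | queues: N=0 E=2 S=0 W=0
Step 4 [EW]: N:wait,E:car1-GO,S:wait,W:empty | queues: N=0 E=1 S=0 W=0
Step 5 [EW]: N:wait,E:car3-GO,S:wait,W:empty | queues: N=0 E=0 S=0 W=0
Car 3 crosses at step 5

5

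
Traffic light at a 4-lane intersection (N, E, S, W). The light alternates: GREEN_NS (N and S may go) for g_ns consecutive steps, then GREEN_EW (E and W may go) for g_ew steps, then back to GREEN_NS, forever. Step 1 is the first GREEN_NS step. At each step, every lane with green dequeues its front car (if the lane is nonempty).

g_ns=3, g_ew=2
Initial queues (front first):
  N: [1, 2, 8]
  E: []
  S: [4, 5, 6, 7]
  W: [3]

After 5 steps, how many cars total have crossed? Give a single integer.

Step 1 [NS]: N:car1-GO,E:wait,S:car4-GO,W:wait | queues: N=2 E=0 S=3 W=1
Step 2 [NS]: N:car2-GO,E:wait,S:car5-GO,W:wait | queues: N=1 E=0 S=2 W=1
Step 3 [NS]: N:car8-GO,E:wait,S:car6-GO,W:wait | queues: N=0 E=0 S=1 W=1
Step 4 [EW]: N:wait,E:empty,S:wait,W:car3-GO | queues: N=0 E=0 S=1 W=0
Step 5 [EW]: N:wait,E:empty,S:wait,W:empty | queues: N=0 E=0 S=1 W=0
Cars crossed by step 5: 7

Answer: 7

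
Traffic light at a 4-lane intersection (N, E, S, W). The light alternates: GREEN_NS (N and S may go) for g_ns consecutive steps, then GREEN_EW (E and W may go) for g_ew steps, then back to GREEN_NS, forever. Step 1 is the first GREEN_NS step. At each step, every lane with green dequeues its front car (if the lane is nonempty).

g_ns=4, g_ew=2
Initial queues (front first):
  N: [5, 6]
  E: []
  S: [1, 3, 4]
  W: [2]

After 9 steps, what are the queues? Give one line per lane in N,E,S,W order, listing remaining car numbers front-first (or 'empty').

Step 1 [NS]: N:car5-GO,E:wait,S:car1-GO,W:wait | queues: N=1 E=0 S=2 W=1
Step 2 [NS]: N:car6-GO,E:wait,S:car3-GO,W:wait | queues: N=0 E=0 S=1 W=1
Step 3 [NS]: N:empty,E:wait,S:car4-GO,W:wait | queues: N=0 E=0 S=0 W=1
Step 4 [NS]: N:empty,E:wait,S:empty,W:wait | queues: N=0 E=0 S=0 W=1
Step 5 [EW]: N:wait,E:empty,S:wait,W:car2-GO | queues: N=0 E=0 S=0 W=0

N: empty
E: empty
S: empty
W: empty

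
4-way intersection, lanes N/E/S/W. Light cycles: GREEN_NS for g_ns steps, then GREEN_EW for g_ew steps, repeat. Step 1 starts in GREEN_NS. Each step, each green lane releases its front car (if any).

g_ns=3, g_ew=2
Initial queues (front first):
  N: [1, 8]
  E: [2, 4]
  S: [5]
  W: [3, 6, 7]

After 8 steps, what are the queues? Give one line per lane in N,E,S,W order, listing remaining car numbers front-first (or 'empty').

Step 1 [NS]: N:car1-GO,E:wait,S:car5-GO,W:wait | queues: N=1 E=2 S=0 W=3
Step 2 [NS]: N:car8-GO,E:wait,S:empty,W:wait | queues: N=0 E=2 S=0 W=3
Step 3 [NS]: N:empty,E:wait,S:empty,W:wait | queues: N=0 E=2 S=0 W=3
Step 4 [EW]: N:wait,E:car2-GO,S:wait,W:car3-GO | queues: N=0 E=1 S=0 W=2
Step 5 [EW]: N:wait,E:car4-GO,S:wait,W:car6-GO | queues: N=0 E=0 S=0 W=1
Step 6 [NS]: N:empty,E:wait,S:empty,W:wait | queues: N=0 E=0 S=0 W=1
Step 7 [NS]: N:empty,E:wait,S:empty,W:wait | queues: N=0 E=0 S=0 W=1
Step 8 [NS]: N:empty,E:wait,S:empty,W:wait | queues: N=0 E=0 S=0 W=1

N: empty
E: empty
S: empty
W: 7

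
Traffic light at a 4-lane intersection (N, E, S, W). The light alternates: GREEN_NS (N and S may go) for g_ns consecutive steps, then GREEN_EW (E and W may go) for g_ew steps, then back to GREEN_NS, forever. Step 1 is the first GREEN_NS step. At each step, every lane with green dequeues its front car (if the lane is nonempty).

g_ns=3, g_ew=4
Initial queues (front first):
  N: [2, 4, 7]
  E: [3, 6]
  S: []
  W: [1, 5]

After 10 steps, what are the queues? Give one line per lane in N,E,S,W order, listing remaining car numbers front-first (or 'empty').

Step 1 [NS]: N:car2-GO,E:wait,S:empty,W:wait | queues: N=2 E=2 S=0 W=2
Step 2 [NS]: N:car4-GO,E:wait,S:empty,W:wait | queues: N=1 E=2 S=0 W=2
Step 3 [NS]: N:car7-GO,E:wait,S:empty,W:wait | queues: N=0 E=2 S=0 W=2
Step 4 [EW]: N:wait,E:car3-GO,S:wait,W:car1-GO | queues: N=0 E=1 S=0 W=1
Step 5 [EW]: N:wait,E:car6-GO,S:wait,W:car5-GO | queues: N=0 E=0 S=0 W=0

N: empty
E: empty
S: empty
W: empty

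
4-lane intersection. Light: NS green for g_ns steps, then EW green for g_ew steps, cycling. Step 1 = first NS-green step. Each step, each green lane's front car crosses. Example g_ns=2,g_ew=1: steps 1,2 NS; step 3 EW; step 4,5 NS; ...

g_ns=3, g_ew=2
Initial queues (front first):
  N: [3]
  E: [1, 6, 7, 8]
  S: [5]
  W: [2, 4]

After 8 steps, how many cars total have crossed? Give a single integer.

Answer: 6

Derivation:
Step 1 [NS]: N:car3-GO,E:wait,S:car5-GO,W:wait | queues: N=0 E=4 S=0 W=2
Step 2 [NS]: N:empty,E:wait,S:empty,W:wait | queues: N=0 E=4 S=0 W=2
Step 3 [NS]: N:empty,E:wait,S:empty,W:wait | queues: N=0 E=4 S=0 W=2
Step 4 [EW]: N:wait,E:car1-GO,S:wait,W:car2-GO | queues: N=0 E=3 S=0 W=1
Step 5 [EW]: N:wait,E:car6-GO,S:wait,W:car4-GO | queues: N=0 E=2 S=0 W=0
Step 6 [NS]: N:empty,E:wait,S:empty,W:wait | queues: N=0 E=2 S=0 W=0
Step 7 [NS]: N:empty,E:wait,S:empty,W:wait | queues: N=0 E=2 S=0 W=0
Step 8 [NS]: N:empty,E:wait,S:empty,W:wait | queues: N=0 E=2 S=0 W=0
Cars crossed by step 8: 6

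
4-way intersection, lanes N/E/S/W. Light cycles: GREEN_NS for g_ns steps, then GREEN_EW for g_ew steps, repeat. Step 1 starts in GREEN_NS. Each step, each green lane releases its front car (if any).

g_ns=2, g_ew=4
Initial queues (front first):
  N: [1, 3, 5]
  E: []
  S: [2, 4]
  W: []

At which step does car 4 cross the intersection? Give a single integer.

Step 1 [NS]: N:car1-GO,E:wait,S:car2-GO,W:wait | queues: N=2 E=0 S=1 W=0
Step 2 [NS]: N:car3-GO,E:wait,S:car4-GO,W:wait | queues: N=1 E=0 S=0 W=0
Step 3 [EW]: N:wait,E:empty,S:wait,W:empty | queues: N=1 E=0 S=0 W=0
Step 4 [EW]: N:wait,E:empty,S:wait,W:empty | queues: N=1 E=0 S=0 W=0
Step 5 [EW]: N:wait,E:empty,S:wait,W:empty | queues: N=1 E=0 S=0 W=0
Step 6 [EW]: N:wait,E:empty,S:wait,W:empty | queues: N=1 E=0 S=0 W=0
Step 7 [NS]: N:car5-GO,E:wait,S:empty,W:wait | queues: N=0 E=0 S=0 W=0
Car 4 crosses at step 2

2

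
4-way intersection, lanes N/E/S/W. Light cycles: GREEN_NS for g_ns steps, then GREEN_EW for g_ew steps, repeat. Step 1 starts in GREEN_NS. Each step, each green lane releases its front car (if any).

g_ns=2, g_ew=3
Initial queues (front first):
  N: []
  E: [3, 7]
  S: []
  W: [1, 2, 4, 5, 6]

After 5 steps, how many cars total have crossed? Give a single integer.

Answer: 5

Derivation:
Step 1 [NS]: N:empty,E:wait,S:empty,W:wait | queues: N=0 E=2 S=0 W=5
Step 2 [NS]: N:empty,E:wait,S:empty,W:wait | queues: N=0 E=2 S=0 W=5
Step 3 [EW]: N:wait,E:car3-GO,S:wait,W:car1-GO | queues: N=0 E=1 S=0 W=4
Step 4 [EW]: N:wait,E:car7-GO,S:wait,W:car2-GO | queues: N=0 E=0 S=0 W=3
Step 5 [EW]: N:wait,E:empty,S:wait,W:car4-GO | queues: N=0 E=0 S=0 W=2
Cars crossed by step 5: 5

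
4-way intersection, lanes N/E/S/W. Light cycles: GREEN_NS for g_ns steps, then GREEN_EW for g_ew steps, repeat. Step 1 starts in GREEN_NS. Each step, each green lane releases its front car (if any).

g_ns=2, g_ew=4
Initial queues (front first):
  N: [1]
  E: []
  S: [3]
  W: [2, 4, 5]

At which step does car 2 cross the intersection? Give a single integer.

Step 1 [NS]: N:car1-GO,E:wait,S:car3-GO,W:wait | queues: N=0 E=0 S=0 W=3
Step 2 [NS]: N:empty,E:wait,S:empty,W:wait | queues: N=0 E=0 S=0 W=3
Step 3 [EW]: N:wait,E:empty,S:wait,W:car2-GO | queues: N=0 E=0 S=0 W=2
Step 4 [EW]: N:wait,E:empty,S:wait,W:car4-GO | queues: N=0 E=0 S=0 W=1
Step 5 [EW]: N:wait,E:empty,S:wait,W:car5-GO | queues: N=0 E=0 S=0 W=0
Car 2 crosses at step 3

3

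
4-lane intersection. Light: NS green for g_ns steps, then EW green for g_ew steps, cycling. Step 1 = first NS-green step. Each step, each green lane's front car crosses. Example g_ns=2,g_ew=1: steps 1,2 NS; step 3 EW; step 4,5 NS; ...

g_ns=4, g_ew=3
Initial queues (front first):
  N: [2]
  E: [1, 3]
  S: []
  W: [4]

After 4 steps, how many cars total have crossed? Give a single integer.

Step 1 [NS]: N:car2-GO,E:wait,S:empty,W:wait | queues: N=0 E=2 S=0 W=1
Step 2 [NS]: N:empty,E:wait,S:empty,W:wait | queues: N=0 E=2 S=0 W=1
Step 3 [NS]: N:empty,E:wait,S:empty,W:wait | queues: N=0 E=2 S=0 W=1
Step 4 [NS]: N:empty,E:wait,S:empty,W:wait | queues: N=0 E=2 S=0 W=1
Cars crossed by step 4: 1

Answer: 1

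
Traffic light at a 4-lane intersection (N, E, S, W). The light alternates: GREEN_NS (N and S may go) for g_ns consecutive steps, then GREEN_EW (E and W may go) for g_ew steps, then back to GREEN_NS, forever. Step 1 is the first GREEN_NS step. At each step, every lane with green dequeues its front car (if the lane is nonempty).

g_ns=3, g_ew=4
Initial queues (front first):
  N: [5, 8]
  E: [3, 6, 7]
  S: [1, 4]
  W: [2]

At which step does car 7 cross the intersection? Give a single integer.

Step 1 [NS]: N:car5-GO,E:wait,S:car1-GO,W:wait | queues: N=1 E=3 S=1 W=1
Step 2 [NS]: N:car8-GO,E:wait,S:car4-GO,W:wait | queues: N=0 E=3 S=0 W=1
Step 3 [NS]: N:empty,E:wait,S:empty,W:wait | queues: N=0 E=3 S=0 W=1
Step 4 [EW]: N:wait,E:car3-GO,S:wait,W:car2-GO | queues: N=0 E=2 S=0 W=0
Step 5 [EW]: N:wait,E:car6-GO,S:wait,W:empty | queues: N=0 E=1 S=0 W=0
Step 6 [EW]: N:wait,E:car7-GO,S:wait,W:empty | queues: N=0 E=0 S=0 W=0
Car 7 crosses at step 6

6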